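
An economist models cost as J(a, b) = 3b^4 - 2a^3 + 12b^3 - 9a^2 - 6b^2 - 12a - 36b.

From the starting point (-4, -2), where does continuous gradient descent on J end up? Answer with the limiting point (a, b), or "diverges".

(-2, -3)

J is separable, so gradient descent decouples: a follows -∂J/∂a, b follows -∂J/∂b.
∂J/∂a = -6(a + 1)(a + 2); at a=-4 this is -36, so a increases.
∂J/∂b = 12(b - 1)(b + 1)(b + 3); at b=-2 this is 36, so b decreases.
a converges to its nearest critical value -2 (a local min of the a-part); b converges to -3. The iterate converges to (-2, -3).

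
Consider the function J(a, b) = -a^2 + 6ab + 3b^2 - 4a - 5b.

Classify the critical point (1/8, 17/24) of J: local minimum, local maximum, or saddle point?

The Hessian of J is constant: H = [[-2, 6], [6, 6]].
det(H) = (-2)·6 − 6² = -48.
Since det(H) < 0, H is indefinite and the critical point is a saddle point.

saddle point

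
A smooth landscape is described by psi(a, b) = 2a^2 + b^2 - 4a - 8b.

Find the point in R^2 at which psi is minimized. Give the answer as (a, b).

psi(a,b) separates as P(a) + Q(b), so its minimum is min P + min Q.
P'(a) = 4a - 4 vanishes at a ∈ {1}; Q'(b) = 2b - 8 vanishes at b ∈ {4}.
Local minima of P (where P''>0): P(1)=-2. Local minima of Q: Q(4)=-16.
So the global minimum of psi is P(1) + Q(4) = -2 − 16 = -18, attained at (1, 4).

(1, 4)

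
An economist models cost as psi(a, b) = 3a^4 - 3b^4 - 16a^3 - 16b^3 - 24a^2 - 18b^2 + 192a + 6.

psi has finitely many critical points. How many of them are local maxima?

psi separates as a function of a plus a function of b, so ∇psi=0 decouples.
∂psi/∂a = 12(a - 4)(a - 2)(a + 2) = 0 at a ∈ {-2, 2, 4}; ∂psi/∂b = -12b(b + 1)(b + 3) = 0 at b ∈ {-3, -1, 0}.
The Hessian is diagonal: diag(psi_aa, psi_bb). Second derivatives: psi_aa(-2)=288, psi_aa(2)=-96, psi_aa(4)=144; psi_bb(-3)=-72, psi_bb(-1)=24, psi_bb(0)=-36.
Local maxima occur where both diagonal entries negative: (2, -3), (2, 0). Count: 2.

2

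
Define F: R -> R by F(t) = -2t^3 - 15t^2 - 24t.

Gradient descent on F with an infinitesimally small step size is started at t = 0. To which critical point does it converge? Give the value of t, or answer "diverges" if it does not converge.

diverges

F'(t) = -6(t + 1)(t + 4), so F'(0) = -24.
Gradient descent moves in the -F' direction, i.e. t is increasing.
There is no critical point above t=0, and F' keeps the same sign, so the iterate runs off to +∞.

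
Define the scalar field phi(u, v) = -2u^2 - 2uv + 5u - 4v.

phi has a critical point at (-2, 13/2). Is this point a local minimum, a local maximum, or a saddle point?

saddle point

The Hessian of phi is constant: H = [[-4, -2], [-2, 0]].
det(H) = (-4)·0 − (-2)² = -4.
Since det(H) < 0, H is indefinite and the critical point is a saddle point.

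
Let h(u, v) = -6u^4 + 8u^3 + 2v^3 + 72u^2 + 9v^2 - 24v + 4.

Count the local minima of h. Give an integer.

h separates as a function of u plus a function of v, so ∇h=0 decouples.
∂h/∂u = -24u(u - 3)(u + 2) = 0 at u ∈ {-2, 0, 3}; ∂h/∂v = 6(v - 1)(v + 4) = 0 at v ∈ {-4, 1}.
The Hessian is diagonal: diag(h_uu, h_vv). Second derivatives: h_uu(-2)=-240, h_uu(0)=144, h_uu(3)=-360; h_vv(-4)=-30, h_vv(1)=30.
Local minima occur where both diagonal entries positive: (0, 1). Count: 1.

1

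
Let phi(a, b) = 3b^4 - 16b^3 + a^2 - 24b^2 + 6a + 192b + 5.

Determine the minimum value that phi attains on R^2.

-308

phi(a,b) separates as P(a) + Q(b) + 5, so its minimum is min P + min Q + 5.
P'(a) = 2a + 6 vanishes at a ∈ {-3}; Q'(b) = 12(b - 4)(b - 2)(b + 2) vanishes at b ∈ {-2, 2, 4}.
Local minima of P (where P''>0): P(-3)=-9. Local minima of Q: Q(-2)=-304, Q(4)=128.
So the global minimum of phi is P(-3) + Q(-2) + 5 = -9 − 304 + 5 = -308, attained at (-3, -2).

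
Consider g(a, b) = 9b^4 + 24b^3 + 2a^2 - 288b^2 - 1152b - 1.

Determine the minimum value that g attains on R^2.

-5377

g(a,b) separates as P(a) + Q(b) − 1, so its minimum is min P + min Q − 1.
P'(a) = 4a vanishes at a ∈ {0}; Q'(b) = 36(b - 4)(b + 2)(b + 4) vanishes at b ∈ {-4, -2, 4}.
Local minima of P (where P''>0): P(0)=0. Local minima of Q: Q(-4)=768, Q(4)=-5376.
So the global minimum of g is P(0) + Q(4) − 1 = 0 − 5376 − 1 = -5377, attained at (0, 4).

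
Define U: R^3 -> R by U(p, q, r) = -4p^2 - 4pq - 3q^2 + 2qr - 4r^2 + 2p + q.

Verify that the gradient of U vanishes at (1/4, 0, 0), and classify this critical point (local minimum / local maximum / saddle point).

local maximum

∇U = (-8p - 4q + 2, -4p - 6q + 2r + 1, 2q - 8r); substituting (1/4, 0, 0) gives ∇U = (0, 0, 0), so (1/4, 0, 0) is indeed a critical point.
The Hessian is constant: H = [[-8, -4, 0], [-4, -6, 2], [0, 2, -8]].
Leading principal minors: Δ₁ = -8, Δ₂ = 32, Δ₃ = -224.
The minors alternate sign starting negative (−, +, −), so H is negative definite: a local maximum.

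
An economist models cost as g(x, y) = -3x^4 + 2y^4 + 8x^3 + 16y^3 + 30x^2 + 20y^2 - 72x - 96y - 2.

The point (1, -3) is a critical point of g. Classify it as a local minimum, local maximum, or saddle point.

saddle point

The mixed partial ∂²g/∂x∂y is 0, so the Hessian at any point is diag(g_xx, g_yy) = diag(12(-3x^2 + 4x + 5), 8(3y^2 + 12y + 5)).
At (1, -3): H = diag(72, -32).
The eigenvalues have opposite signs, so H is indefinite: a saddle point.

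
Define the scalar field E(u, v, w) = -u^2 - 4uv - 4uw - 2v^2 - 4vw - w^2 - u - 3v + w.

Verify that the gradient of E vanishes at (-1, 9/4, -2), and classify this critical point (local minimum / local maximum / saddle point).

∇E = (-2u - 4v - 4w - 1, -4u - 4v - 4w - 3, -4u - 4v - 2w + 1); substituting (-1, 9/4, -2) gives ∇E = (0, 0, 0), so (-1, 9/4, -2) is indeed a critical point.
The Hessian is constant: H = [[-2, -4, -4], [-4, -4, -4], [-4, -4, -2]].
Leading principal minors: Δ₁ = -2, Δ₂ = -8, Δ₃ = -16.
The minors fit neither the all-positive nor the alternating-sign pattern, so H is indefinite: a saddle point.

saddle point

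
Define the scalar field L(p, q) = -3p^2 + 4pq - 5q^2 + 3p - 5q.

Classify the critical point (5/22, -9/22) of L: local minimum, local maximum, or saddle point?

local maximum

The Hessian of L is constant: H = [[-6, 4], [4, -10]].
det(H) = (-6)·(-10) − 4² = 44.
det(H) > 0 and tr(H) = -16 < 0, so H is negative definite and the point is a local maximum.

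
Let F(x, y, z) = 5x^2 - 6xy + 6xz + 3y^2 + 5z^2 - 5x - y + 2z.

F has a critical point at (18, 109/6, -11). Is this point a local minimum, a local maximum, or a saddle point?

The Hessian is constant: H = [[10, -6, 6], [-6, 6, 0], [6, 0, 10]].
Leading principal minors: Δ₁ = 10, Δ₂ = 24, Δ₃ = 24.
All leading minors are positive, so H is positive definite: a local minimum.

local minimum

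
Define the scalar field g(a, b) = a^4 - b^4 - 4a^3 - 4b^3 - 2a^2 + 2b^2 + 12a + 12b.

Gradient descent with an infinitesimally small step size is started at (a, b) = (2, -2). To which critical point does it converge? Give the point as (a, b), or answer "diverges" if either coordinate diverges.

g is separable, so gradient descent decouples: a follows -∂g/∂a, b follows -∂g/∂b.
∂g/∂a = 4(a - 3)(a - 1)(a + 1); at a=2 this is -12, so a increases.
∂g/∂b = -4(b - 1)(b + 1)(b + 3); at b=-2 this is -12, so b increases.
a converges to its nearest critical value 3 (a local min of the a-part); b converges to -1. The iterate converges to (3, -1).

(3, -1)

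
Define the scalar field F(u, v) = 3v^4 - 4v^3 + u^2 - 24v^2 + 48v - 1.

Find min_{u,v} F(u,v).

-113

F(u,v) separates as P(u) + Q(v) − 1, so its minimum is min P + min Q − 1.
P'(u) = 2u vanishes at u ∈ {0}; Q'(v) = 12(v - 2)(v - 1)(v + 2) vanishes at v ∈ {-2, 1, 2}.
Local minima of P (where P''>0): P(0)=0. Local minima of Q: Q(-2)=-112, Q(2)=16.
So the global minimum of F is P(0) + Q(-2) − 1 = 0 − 112 − 1 = -113, attained at (0, -2).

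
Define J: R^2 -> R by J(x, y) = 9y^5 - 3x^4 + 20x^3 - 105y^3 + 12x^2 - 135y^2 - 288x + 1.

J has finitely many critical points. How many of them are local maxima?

4

J separates as a function of x plus a function of y, so ∇J=0 decouples.
∂J/∂x = -12(x - 4)(x - 3)(x + 2) = 0 at x ∈ {-2, 3, 4}; ∂J/∂y = 45y(y - 3)(y + 1)(y + 2) = 0 at y ∈ {-2, -1, 0, 3}.
The Hessian is diagonal: diag(J_xx, J_yy). Second derivatives: J_xx(-2)=-360, J_xx(3)=60, J_xx(4)=-72; J_yy(-2)=-450, J_yy(-1)=180, J_yy(0)=-270, J_yy(3)=2700.
Local maxima occur where both diagonal entries negative: (-2, -2), (-2, 0), (4, -2), (4, 0). Count: 4.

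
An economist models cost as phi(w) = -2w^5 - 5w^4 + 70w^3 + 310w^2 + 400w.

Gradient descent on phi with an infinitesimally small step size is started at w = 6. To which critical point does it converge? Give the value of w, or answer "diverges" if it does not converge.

diverges

phi'(w) = -10(w - 5)(w + 1)(w + 2)(w + 4), so phi'(6) = -5600.
Gradient descent moves in the -phi' direction, i.e. w is increasing.
There is no critical point above w=6, and phi' keeps the same sign, so the iterate runs off to +∞.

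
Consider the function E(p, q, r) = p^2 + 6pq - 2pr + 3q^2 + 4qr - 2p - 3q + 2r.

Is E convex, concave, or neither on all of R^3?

E is quadratic, so its Hessian is the constant matrix H = [[2, 6, -2], [6, 6, 4], [-2, 4, 0]].
Leading principal minors: 2, -24, -152.
Neither pattern holds ⇒ H is indefinite ⇒ neither convex nor concave.

neither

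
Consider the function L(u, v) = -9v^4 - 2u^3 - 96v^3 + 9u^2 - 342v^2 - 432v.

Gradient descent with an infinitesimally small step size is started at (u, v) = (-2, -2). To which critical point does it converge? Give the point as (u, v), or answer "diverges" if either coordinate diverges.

L is separable, so gradient descent decouples: u follows -∂L/∂u, v follows -∂L/∂v.
∂L/∂u = -6u(u - 3); at u=-2 this is -60, so u increases.
∂L/∂v = -36(v + 1)(v + 3)(v + 4); at v=-2 this is 72, so v decreases.
u converges to its nearest critical value 0 (a local min of the u-part); v converges to -3. The iterate converges to (0, -3).

(0, -3)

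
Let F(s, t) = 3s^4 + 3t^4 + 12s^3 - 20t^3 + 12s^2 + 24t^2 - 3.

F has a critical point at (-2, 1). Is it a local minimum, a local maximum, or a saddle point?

saddle point

The mixed partial ∂²F/∂s∂t is 0, so the Hessian at any point is diag(F_ss, F_tt) = diag(12(3s^2 + 6s + 2), 12(3t^2 - 10t + 4)).
At (-2, 1): H = diag(24, -36).
The eigenvalues have opposite signs, so H is indefinite: a saddle point.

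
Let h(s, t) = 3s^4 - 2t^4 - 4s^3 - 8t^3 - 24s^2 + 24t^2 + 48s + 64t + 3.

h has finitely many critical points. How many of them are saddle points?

h separates as a function of s plus a function of t, so ∇h=0 decouples.
∂h/∂s = 12(s - 2)(s - 1)(s + 2) = 0 at s ∈ {-2, 1, 2}; ∂h/∂t = -8(t - 2)(t + 1)(t + 4) = 0 at t ∈ {-4, -1, 2}.
The Hessian is diagonal: diag(h_ss, h_tt). Second derivatives: h_ss(-2)=144, h_ss(1)=-36, h_ss(2)=48; h_tt(-4)=-144, h_tt(-1)=72, h_tt(2)=-144.
Saddle points occur where the two diagonal entries have opposite signs: (-2, -4), (-2, 2), (1, -1), (2, -4), (2, 2). Count: 5.

5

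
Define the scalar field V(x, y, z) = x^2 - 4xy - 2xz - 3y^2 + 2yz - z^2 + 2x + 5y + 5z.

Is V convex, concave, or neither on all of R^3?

V is quadratic, so its Hessian is the constant matrix H = [[2, -4, -2], [-4, -6, 2], [-2, 2, -2]].
Leading principal minors: 2, -28, 104.
Neither pattern holds ⇒ H is indefinite ⇒ neither convex nor concave.

neither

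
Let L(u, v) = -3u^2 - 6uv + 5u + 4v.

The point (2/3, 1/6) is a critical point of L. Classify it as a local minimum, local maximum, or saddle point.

The Hessian of L is constant: H = [[-6, -6], [-6, 0]].
det(H) = (-6)·0 − (-6)² = -36.
Since det(H) < 0, H is indefinite and the critical point is a saddle point.

saddle point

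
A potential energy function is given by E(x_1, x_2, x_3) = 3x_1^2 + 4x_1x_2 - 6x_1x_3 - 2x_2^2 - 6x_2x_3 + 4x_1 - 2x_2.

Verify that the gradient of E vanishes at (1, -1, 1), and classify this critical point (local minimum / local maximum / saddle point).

saddle point

∇E = (6x_1 + 4x_2 - 6x_3 + 4, 4x_1 - 4x_2 - 6x_3 - 2, -6x_1 - 6x_2); substituting (1, -1, 1) gives ∇E = (0, 0, 0), so (1, -1, 1) is indeed a critical point.
The Hessian is constant: H = [[6, 4, -6], [4, -4, -6], [-6, -6, 0]].
Leading principal minors: Δ₁ = 6, Δ₂ = -40, Δ₃ = 216.
The minors fit neither the all-positive nor the alternating-sign pattern, so H is indefinite: a saddle point.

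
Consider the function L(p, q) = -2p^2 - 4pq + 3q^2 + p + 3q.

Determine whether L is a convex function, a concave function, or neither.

L is quadratic, so its Hessian is the constant matrix H = [[-4, -4], [-4, 6]].
det(H) = -40, tr(H) = 2.
det(H) < 0, so H is indefinite: neither convex nor concave.

neither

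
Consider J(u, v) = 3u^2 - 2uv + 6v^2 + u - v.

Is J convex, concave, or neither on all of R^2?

convex

J is quadratic, so its Hessian is the constant matrix H = [[6, -2], [-2, 12]].
det(H) = 68, tr(H) = 18.
det(H) > 0 and tr(H) > 0, so H is positive definite everywhere: convex.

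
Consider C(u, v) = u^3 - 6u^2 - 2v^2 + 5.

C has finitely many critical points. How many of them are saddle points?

C separates as a function of u plus a function of v, so ∇C=0 decouples.
∂C/∂u = 3u(u - 4) = 0 at u ∈ {0, 4}; ∂C/∂v = -4v = 0 at v ∈ {0}.
The Hessian is diagonal: diag(C_uu, C_vv). Second derivatives: C_uu(0)=-12, C_uu(4)=12; C_vv(0)=-4.
Saddle points occur where the two diagonal entries have opposite signs: (4, 0). Count: 1.

1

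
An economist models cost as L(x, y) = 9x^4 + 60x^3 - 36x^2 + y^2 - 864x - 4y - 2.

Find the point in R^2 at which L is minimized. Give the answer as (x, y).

(2, 2)

L(x,y) separates as P(x) + Q(y) − 2, so its minimum is min P + min Q − 2.
P'(x) = 36(x - 2)(x + 3)(x + 4) vanishes at x ∈ {-4, -3, 2}; Q'(y) = 2y - 4 vanishes at y ∈ {2}.
Local minima of P (where P''>0): P(-4)=1344, P(2)=-1248. Local minima of Q: Q(2)=-4.
So the global minimum of L is P(2) + Q(2) − 2 = -1248 − 4 − 2 = -1254, attained at (2, 2).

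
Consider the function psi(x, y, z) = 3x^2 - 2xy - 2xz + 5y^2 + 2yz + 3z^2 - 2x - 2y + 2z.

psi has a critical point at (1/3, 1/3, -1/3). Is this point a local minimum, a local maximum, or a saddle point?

local minimum

The Hessian is constant: H = [[6, -2, -2], [-2, 10, 2], [-2, 2, 6]].
Leading principal minors: Δ₁ = 6, Δ₂ = 56, Δ₃ = 288.
All leading minors are positive, so H is positive definite: a local minimum.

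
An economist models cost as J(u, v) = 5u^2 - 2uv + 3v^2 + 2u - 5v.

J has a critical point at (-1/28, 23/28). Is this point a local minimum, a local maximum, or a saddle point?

local minimum

The Hessian of J is constant: H = [[10, -2], [-2, 6]].
det(H) = 10·6 − (-2)² = 56.
det(H) > 0 and tr(H) = 16 > 0, so H is positive definite and the point is a local minimum.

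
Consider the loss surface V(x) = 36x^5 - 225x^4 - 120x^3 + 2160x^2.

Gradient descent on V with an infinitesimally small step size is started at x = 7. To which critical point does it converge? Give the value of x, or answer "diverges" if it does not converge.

4

V'(x) = 180x(x - 4)(x - 3)(x + 2), so V'(7) = 136080.
Gradient descent moves in the -V' direction, i.e. x is decreasing.
The nearest critical point in that direction is x = 4, where V'' = 4320 > 0 (a local minimum). The iterate converges there.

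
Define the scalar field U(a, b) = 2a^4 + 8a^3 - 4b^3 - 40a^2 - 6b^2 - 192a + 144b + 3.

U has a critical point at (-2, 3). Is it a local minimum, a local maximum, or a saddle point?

The mixed partial ∂²U/∂a∂b is 0, so the Hessian at any point is diag(U_aa, U_bb) = diag(8(3a^2 + 6a - 10), -12(2b + 1)).
At (-2, 3): H = diag(-80, -84).
Both eigenvalues are negative, so H is negative definite: a local maximum.

local maximum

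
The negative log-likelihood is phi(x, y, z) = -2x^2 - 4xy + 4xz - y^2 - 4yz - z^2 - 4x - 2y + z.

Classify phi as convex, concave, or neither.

phi is quadratic, so its Hessian is the constant matrix H = [[-4, -4, 4], [-4, -2, -4], [4, -4, -2]].
Leading principal minors: -4, -8, 240.
Neither pattern holds ⇒ H is indefinite ⇒ neither convex nor concave.

neither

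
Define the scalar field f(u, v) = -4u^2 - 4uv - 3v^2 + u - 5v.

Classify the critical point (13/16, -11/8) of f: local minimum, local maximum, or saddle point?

The Hessian of f is constant: H = [[-8, -4], [-4, -6]].
det(H) = (-8)·(-6) − (-4)² = 32.
det(H) > 0 and tr(H) = -14 < 0, so H is negative definite and the point is a local maximum.

local maximum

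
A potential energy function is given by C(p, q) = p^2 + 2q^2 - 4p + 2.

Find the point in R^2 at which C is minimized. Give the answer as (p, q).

C(p,q) separates as A(p) + B(q) + 2, so its minimum is min A + min B + 2.
A'(p) = 2p - 4 vanishes at p ∈ {2}; B'(q) = 4q vanishes at q ∈ {0}.
Local minima of A (where A''>0): A(2)=-4. Local minima of B: B(0)=0.
So the global minimum of C is A(2) + B(0) + 2 = -4 + 0 + 2 = -2, attained at (2, 0).

(2, 0)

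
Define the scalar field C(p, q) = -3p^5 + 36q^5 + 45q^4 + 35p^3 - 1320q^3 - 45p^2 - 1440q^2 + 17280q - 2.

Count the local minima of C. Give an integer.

C separates as a function of p plus a function of q, so ∇C=0 decouples.
∂C/∂p = -15p(p - 2)(p - 1)(p + 3) = 0 at p ∈ {-3, 0, 1, 2}; ∂C/∂q = 180(q - 4)(q - 2)(q + 3)(q + 4) = 0 at q ∈ {-4, -3, 2, 4}.
The Hessian is diagonal: diag(C_pp, C_qq). Second derivatives: C_pp(-3)=900, C_pp(0)=-90, C_pp(1)=60, C_pp(2)=-150; C_qq(-4)=-8640, C_qq(-3)=6300, C_qq(2)=-10800, C_qq(4)=20160.
Local minima occur where both diagonal entries positive: (-3, -3), (-3, 4), (1, -3), (1, 4). Count: 4.

4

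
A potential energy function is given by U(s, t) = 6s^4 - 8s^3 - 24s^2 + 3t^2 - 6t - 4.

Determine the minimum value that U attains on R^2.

U(s,t) separates as P(s) + Q(t) − 4, so its minimum is min P + min Q − 4.
P'(s) = 24s(s - 2)(s + 1) vanishes at s ∈ {-1, 0, 2}; Q'(t) = 6(t - 1) vanishes at t ∈ {1}.
Local minima of P (where P''>0): P(-1)=-10, P(2)=-64. Local minima of Q: Q(1)=-3.
So the global minimum of U is P(2) + Q(1) − 4 = -64 − 3 − 4 = -71, attained at (2, 1).

-71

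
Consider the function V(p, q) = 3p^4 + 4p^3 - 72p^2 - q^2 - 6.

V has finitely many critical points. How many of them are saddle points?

V separates as a function of p plus a function of q, so ∇V=0 decouples.
∂V/∂p = 12p(p - 3)(p + 4) = 0 at p ∈ {-4, 0, 3}; ∂V/∂q = -2q = 0 at q ∈ {0}.
The Hessian is diagonal: diag(V_pp, V_qq). Second derivatives: V_pp(-4)=336, V_pp(0)=-144, V_pp(3)=252; V_qq(0)=-2.
Saddle points occur where the two diagonal entries have opposite signs: (-4, 0), (3, 0). Count: 2.

2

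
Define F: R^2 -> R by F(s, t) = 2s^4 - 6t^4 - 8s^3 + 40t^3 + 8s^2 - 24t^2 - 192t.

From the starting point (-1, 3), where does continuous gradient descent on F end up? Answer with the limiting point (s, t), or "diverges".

(0, 2)

F is separable, so gradient descent decouples: s follows -∂F/∂s, t follows -∂F/∂t.
∂F/∂s = 8s(s - 2)(s - 1); at s=-1 this is -48, so s increases.
∂F/∂t = -24(t - 4)(t - 2)(t + 1); at t=3 this is 96, so t decreases.
s converges to its nearest critical value 0 (a local min of the s-part); t converges to 2. The iterate converges to (0, 2).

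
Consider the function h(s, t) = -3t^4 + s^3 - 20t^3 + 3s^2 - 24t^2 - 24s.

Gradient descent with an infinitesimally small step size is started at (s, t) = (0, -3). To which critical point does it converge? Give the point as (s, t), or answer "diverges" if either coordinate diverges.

(2, -1)

h is separable, so gradient descent decouples: s follows -∂h/∂s, t follows -∂h/∂t.
∂h/∂s = 3(s - 2)(s + 4); at s=0 this is -24, so s increases.
∂h/∂t = -12t(t + 1)(t + 4); at t=-3 this is -72, so t increases.
s converges to its nearest critical value 2 (a local min of the s-part); t converges to -1. The iterate converges to (2, -1).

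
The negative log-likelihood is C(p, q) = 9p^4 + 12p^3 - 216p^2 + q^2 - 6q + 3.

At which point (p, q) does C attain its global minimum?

(-4, 3)

C(p,q) separates as A(p) + B(q) + 3, so its minimum is min A + min B + 3.
A'(p) = 36p(p - 3)(p + 4) vanishes at p ∈ {-4, 0, 3}; B'(q) = 2q - 6 vanishes at q ∈ {3}.
Local minima of A (where A''>0): A(-4)=-1920, A(3)=-891. Local minima of B: B(3)=-9.
So the global minimum of C is A(-4) + B(3) + 3 = -1920 − 9 + 3 = -1926, attained at (-4, 3).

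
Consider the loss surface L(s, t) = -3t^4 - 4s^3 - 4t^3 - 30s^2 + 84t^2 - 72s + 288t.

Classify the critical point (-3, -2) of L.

local minimum

The mixed partial ∂²L/∂s∂t is 0, so the Hessian at any point is diag(L_ss, L_tt) = diag(-12(2s + 5), 12(-3t^2 - 2t + 14)).
At (-3, -2): H = diag(12, 72).
Both eigenvalues are positive, so H is positive definite: a local minimum.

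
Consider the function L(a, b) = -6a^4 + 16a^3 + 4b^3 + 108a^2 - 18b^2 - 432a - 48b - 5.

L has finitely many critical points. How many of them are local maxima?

L separates as a function of a plus a function of b, so ∇L=0 decouples.
∂L/∂a = -24(a - 3)(a - 2)(a + 3) = 0 at a ∈ {-3, 2, 3}; ∂L/∂b = 12(b - 4)(b + 1) = 0 at b ∈ {-1, 4}.
The Hessian is diagonal: diag(L_aa, L_bb). Second derivatives: L_aa(-3)=-720, L_aa(2)=120, L_aa(3)=-144; L_bb(-1)=-60, L_bb(4)=60.
Local maxima occur where both diagonal entries negative: (-3, -1), (3, -1). Count: 2.

2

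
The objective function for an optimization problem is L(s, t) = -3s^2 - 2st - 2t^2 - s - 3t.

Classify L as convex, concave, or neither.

concave

L is quadratic, so its Hessian is the constant matrix H = [[-6, -2], [-2, -4]].
det(H) = 20, tr(H) = -10.
det(H) > 0 and tr(H) < 0, so H is negative definite everywhere: concave.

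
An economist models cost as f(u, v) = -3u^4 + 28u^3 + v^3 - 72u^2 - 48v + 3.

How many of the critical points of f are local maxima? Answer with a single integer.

2

f separates as a function of u plus a function of v, so ∇f=0 decouples.
∂f/∂u = -12u(u - 4)(u - 3) = 0 at u ∈ {0, 3, 4}; ∂f/∂v = 3(v - 4)(v + 4) = 0 at v ∈ {-4, 4}.
The Hessian is diagonal: diag(f_uu, f_vv). Second derivatives: f_uu(0)=-144, f_uu(3)=36, f_uu(4)=-48; f_vv(-4)=-24, f_vv(4)=24.
Local maxima occur where both diagonal entries negative: (0, -4), (4, -4). Count: 2.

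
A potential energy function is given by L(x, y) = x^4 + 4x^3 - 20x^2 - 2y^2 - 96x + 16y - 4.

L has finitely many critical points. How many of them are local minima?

L separates as a function of x plus a function of y, so ∇L=0 decouples.
∂L/∂x = 4(x - 3)(x + 2)(x + 4) = 0 at x ∈ {-4, -2, 3}; ∂L/∂y = -4(y - 4) = 0 at y ∈ {4}.
The Hessian is diagonal: diag(L_xx, L_yy). Second derivatives: L_xx(-4)=56, L_xx(-2)=-40, L_xx(3)=140; L_yy(4)=-4.
Local minima occur where both diagonal entries positive: none. Count: 0.

0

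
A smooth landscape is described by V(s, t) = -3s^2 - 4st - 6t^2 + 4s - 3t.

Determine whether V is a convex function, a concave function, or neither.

concave

V is quadratic, so its Hessian is the constant matrix H = [[-6, -4], [-4, -12]].
det(H) = 56, tr(H) = -18.
det(H) > 0 and tr(H) < 0, so H is negative definite everywhere: concave.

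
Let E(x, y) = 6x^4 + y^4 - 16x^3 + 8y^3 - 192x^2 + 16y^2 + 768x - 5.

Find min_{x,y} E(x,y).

E(x,y) separates as P(x) + Q(y) − 5, so its minimum is min P + min Q − 5.
P'(x) = 24(x - 4)(x - 2)(x + 4) vanishes at x ∈ {-4, 2, 4}; Q'(y) = 4y(y + 2)(y + 4) vanishes at y ∈ {-4, -2, 0}.
Local minima of P (where P''>0): P(-4)=-3584, P(4)=512. Local minima of Q: Q(-4)=0, Q(0)=0.
So the global minimum of E is P(-4) + Q(-4) − 5 = -3584 + 0 − 5 = -3589, attained at (-4, -4).

-3589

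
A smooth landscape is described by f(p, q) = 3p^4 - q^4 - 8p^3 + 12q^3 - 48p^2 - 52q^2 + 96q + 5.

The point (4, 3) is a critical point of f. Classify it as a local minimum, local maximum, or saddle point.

The mixed partial ∂²f/∂p∂q is 0, so the Hessian at any point is diag(f_pp, f_qq) = diag(12(3p^2 - 4p - 8), 4(-3q^2 + 18q - 26)).
At (4, 3): H = diag(288, 4).
Both eigenvalues are positive, so H is positive definite: a local minimum.

local minimum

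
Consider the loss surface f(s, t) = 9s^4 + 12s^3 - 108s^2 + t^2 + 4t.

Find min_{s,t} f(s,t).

-571

f(s,t) separates as P(s) + Q(t), so its minimum is min P + min Q.
P'(s) = 36s(s - 2)(s + 3) vanishes at s ∈ {-3, 0, 2}; Q'(t) = 2(t + 2) vanishes at t ∈ {-2}.
Local minima of P (where P''>0): P(-3)=-567, P(2)=-192. Local minima of Q: Q(-2)=-4.
So the global minimum of f is P(-3) + Q(-2) = -567 − 4 = -571, attained at (-3, -2).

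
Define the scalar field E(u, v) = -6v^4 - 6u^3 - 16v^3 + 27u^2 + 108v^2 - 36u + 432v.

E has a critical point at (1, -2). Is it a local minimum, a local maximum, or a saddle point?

The mixed partial ∂²E/∂u∂v is 0, so the Hessian at any point is diag(E_uu, E_vv) = diag(18(-2u + 3), 24(-3v^2 - 4v + 9)).
At (1, -2): H = diag(18, 120).
Both eigenvalues are positive, so H is positive definite: a local minimum.

local minimum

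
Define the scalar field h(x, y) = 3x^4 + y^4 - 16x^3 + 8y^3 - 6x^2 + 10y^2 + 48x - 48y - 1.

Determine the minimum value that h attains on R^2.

h(x,y) separates as P(x) + Q(y) − 1, so its minimum is min P + min Q − 1.
P'(x) = 12(x - 4)(x - 1)(x + 1) vanishes at x ∈ {-1, 1, 4}; Q'(y) = 4(y - 1)(y + 3)(y + 4) vanishes at y ∈ {-4, -3, 1}.
Local minima of P (where P''>0): P(-1)=-35, P(4)=-160. Local minima of Q: Q(-4)=96, Q(1)=-29.
So the global minimum of h is P(4) + Q(1) − 1 = -160 − 29 − 1 = -190, attained at (4, 1).

-190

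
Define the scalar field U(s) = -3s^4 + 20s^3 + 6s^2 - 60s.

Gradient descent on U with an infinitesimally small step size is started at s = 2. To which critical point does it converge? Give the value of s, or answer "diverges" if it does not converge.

1

U'(s) = -12(s - 5)(s - 1)(s + 1), so U'(2) = 108.
Gradient descent moves in the -U' direction, i.e. s is decreasing.
The nearest critical point in that direction is s = 1, where U'' = 96 > 0 (a local minimum). The iterate converges there.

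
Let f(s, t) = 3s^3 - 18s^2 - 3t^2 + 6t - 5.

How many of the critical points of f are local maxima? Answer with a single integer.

f separates as a function of s plus a function of t, so ∇f=0 decouples.
∂f/∂s = 9s(s - 4) = 0 at s ∈ {0, 4}; ∂f/∂t = -6(t - 1) = 0 at t ∈ {1}.
The Hessian is diagonal: diag(f_ss, f_tt). Second derivatives: f_ss(0)=-36, f_ss(4)=36; f_tt(1)=-6.
Local maxima occur where both diagonal entries negative: (0, 1). Count: 1.

1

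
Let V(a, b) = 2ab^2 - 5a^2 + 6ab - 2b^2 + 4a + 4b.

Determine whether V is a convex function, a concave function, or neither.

The term 2ab^2 is cubic, so the Hessian is not constant.
∂²V/∂b² = 4a - 4, which takes both signs as a varies (negative for sufficiently negative a). A diagonal entry of the Hessian changing sign means the Hessian is neither positive- nor negative-semidefinite on all of R^2.

neither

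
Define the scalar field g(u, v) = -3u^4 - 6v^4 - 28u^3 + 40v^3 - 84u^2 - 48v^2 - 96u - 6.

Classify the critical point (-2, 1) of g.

local minimum

The mixed partial ∂²g/∂u∂v is 0, so the Hessian at any point is diag(g_uu, g_vv) = diag(-12(3u^2 + 14u + 14), 24(-3v^2 + 10v - 4)).
At (-2, 1): H = diag(24, 72).
Both eigenvalues are positive, so H is positive definite: a local minimum.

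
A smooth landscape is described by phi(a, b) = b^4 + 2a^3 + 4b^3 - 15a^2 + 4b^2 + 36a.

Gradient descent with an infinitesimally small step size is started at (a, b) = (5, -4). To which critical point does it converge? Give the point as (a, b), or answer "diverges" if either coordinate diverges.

(3, -2)

phi is separable, so gradient descent decouples: a follows -∂phi/∂a, b follows -∂phi/∂b.
∂phi/∂a = 6(a - 3)(a - 2); at a=5 this is 36, so a decreases.
∂phi/∂b = 4b(b + 1)(b + 2); at b=-4 this is -96, so b increases.
a converges to its nearest critical value 3 (a local min of the a-part); b converges to -2. The iterate converges to (3, -2).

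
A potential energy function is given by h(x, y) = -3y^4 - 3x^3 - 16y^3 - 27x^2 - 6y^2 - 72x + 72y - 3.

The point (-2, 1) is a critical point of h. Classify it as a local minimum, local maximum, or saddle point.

The mixed partial ∂²h/∂x∂y is 0, so the Hessian at any point is diag(h_xx, h_yy) = diag(-18(x + 3), -12(3y^2 + 8y + 1)).
At (-2, 1): H = diag(-18, -144).
Both eigenvalues are negative, so H is negative definite: a local maximum.

local maximum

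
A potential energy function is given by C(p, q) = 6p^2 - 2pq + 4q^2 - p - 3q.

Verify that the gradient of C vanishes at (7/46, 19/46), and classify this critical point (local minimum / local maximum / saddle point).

∇C = (12p - 2q - 1, -2p + 8q - 3); substituting (7/46, 19/46) gives ∇C = (0, 0), so (7/46, 19/46) is indeed a critical point.
The Hessian of C is constant: H = [[12, -2], [-2, 8]].
det(H) = 12·8 − (-2)² = 92.
det(H) > 0 and tr(H) = 20 > 0, so H is positive definite and the point is a local minimum.

local minimum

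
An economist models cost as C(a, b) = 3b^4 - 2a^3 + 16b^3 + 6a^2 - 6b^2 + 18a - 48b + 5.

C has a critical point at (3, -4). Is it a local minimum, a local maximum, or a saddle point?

The mixed partial ∂²C/∂a∂b is 0, so the Hessian at any point is diag(C_aa, C_bb) = diag(12(-a + 1), 12(3b^2 + 8b - 1)).
At (3, -4): H = diag(-24, 180).
The eigenvalues have opposite signs, so H is indefinite: a saddle point.

saddle point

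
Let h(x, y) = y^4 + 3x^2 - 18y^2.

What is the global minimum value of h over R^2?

-81

h(x,y) separates as P(x) + Q(y), so its minimum is min P + min Q.
P'(x) = 6x vanishes at x ∈ {0}; Q'(y) = 4y(y - 3)(y + 3) vanishes at y ∈ {-3, 0, 3}.
Local minima of P (where P''>0): P(0)=0. Local minima of Q: Q(-3)=-81, Q(3)=-81.
So the global minimum of h is P(0) + Q(-3) = 0 − 81 = -81, attained at (0, -3).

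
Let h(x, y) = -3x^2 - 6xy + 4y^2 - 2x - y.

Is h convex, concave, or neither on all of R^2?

neither

h is quadratic, so its Hessian is the constant matrix H = [[-6, -6], [-6, 8]].
det(H) = -84, tr(H) = 2.
det(H) < 0, so H is indefinite: neither convex nor concave.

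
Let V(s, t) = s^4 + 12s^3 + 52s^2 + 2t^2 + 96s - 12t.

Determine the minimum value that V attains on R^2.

-82

V(s,t) separates as P(s) + Q(t), so its minimum is min P + min Q.
P'(s) = 4(s + 2)(s + 3)(s + 4) vanishes at s ∈ {-4, -3, -2}; Q'(t) = 4(t - 3) vanishes at t ∈ {3}.
Local minima of P (where P''>0): P(-4)=-64, P(-2)=-64. Local minima of Q: Q(3)=-18.
So the global minimum of V is P(-4) + Q(3) = -64 − 18 = -82, attained at (-4, 3).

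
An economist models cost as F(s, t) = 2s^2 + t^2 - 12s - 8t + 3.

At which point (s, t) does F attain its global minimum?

(3, 4)

F(s,t) separates as P(s) + Q(t) + 3, so its minimum is min P + min Q + 3.
P'(s) = 4s - 12 vanishes at s ∈ {3}; Q'(t) = 2(t - 4) vanishes at t ∈ {4}.
Local minima of P (where P''>0): P(3)=-18. Local minima of Q: Q(4)=-16.
So the global minimum of F is P(3) + Q(4) + 3 = -18 − 16 + 3 = -31, attained at (3, 4).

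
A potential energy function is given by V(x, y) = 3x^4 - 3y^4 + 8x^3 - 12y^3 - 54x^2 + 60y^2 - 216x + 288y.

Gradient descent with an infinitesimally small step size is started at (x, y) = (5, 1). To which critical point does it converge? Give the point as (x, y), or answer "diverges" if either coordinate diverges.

(3, -2)

V is separable, so gradient descent decouples: x follows -∂V/∂x, y follows -∂V/∂y.
∂V/∂x = 12(x - 3)(x + 2)(x + 3); at x=5 this is 1344, so x decreases.
∂V/∂y = -12(y - 3)(y + 2)(y + 4); at y=1 this is 360, so y decreases.
x converges to its nearest critical value 3 (a local min of the x-part); y converges to -2. The iterate converges to (3, -2).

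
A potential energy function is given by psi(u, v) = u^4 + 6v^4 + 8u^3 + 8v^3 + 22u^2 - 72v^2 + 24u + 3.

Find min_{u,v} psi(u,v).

psi(u,v) separates as P(u) + Q(v) + 3, so its minimum is min P + min Q + 3.
P'(u) = 4(u + 1)(u + 2)(u + 3) vanishes at u ∈ {-3, -2, -1}; Q'(v) = 24v(v - 2)(v + 3) vanishes at v ∈ {-3, 0, 2}.
Local minima of P (where P''>0): P(-3)=-9, P(-1)=-9. Local minima of Q: Q(-3)=-378, Q(2)=-128.
So the global minimum of psi is P(-3) + Q(-3) + 3 = -9 − 378 + 3 = -384, attained at (-3, -3).

-384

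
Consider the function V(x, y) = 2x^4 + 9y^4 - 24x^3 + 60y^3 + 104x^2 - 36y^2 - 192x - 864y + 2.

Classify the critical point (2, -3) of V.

The mixed partial ∂²V/∂x∂y is 0, so the Hessian at any point is diag(V_xx, V_yy) = diag(8(3x^2 - 18x + 26), 36(3y^2 + 10y - 2)).
At (2, -3): H = diag(16, -180).
The eigenvalues have opposite signs, so H is indefinite: a saddle point.

saddle point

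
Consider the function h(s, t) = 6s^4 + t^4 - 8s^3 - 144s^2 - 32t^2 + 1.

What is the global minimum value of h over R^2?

h(s,t) separates as P(s) + Q(t) + 1, so its minimum is min P + min Q + 1.
P'(s) = 24s(s - 4)(s + 3) vanishes at s ∈ {-3, 0, 4}; Q'(t) = 4t(t - 4)(t + 4) vanishes at t ∈ {-4, 0, 4}.
Local minima of P (where P''>0): P(-3)=-594, P(4)=-1280. Local minima of Q: Q(-4)=-256, Q(4)=-256.
So the global minimum of h is P(4) + Q(-4) + 1 = -1280 − 256 + 1 = -1535, attained at (4, -4).

-1535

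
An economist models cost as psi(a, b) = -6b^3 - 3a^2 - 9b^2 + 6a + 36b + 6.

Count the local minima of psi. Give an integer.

0

psi separates as a function of a plus a function of b, so ∇psi=0 decouples.
∂psi/∂a = -6(a - 1) = 0 at a ∈ {1}; ∂psi/∂b = -18(b - 1)(b + 2) = 0 at b ∈ {-2, 1}.
The Hessian is diagonal: diag(psi_aa, psi_bb). Second derivatives: psi_aa(1)=-6; psi_bb(-2)=54, psi_bb(1)=-54.
Local minima occur where both diagonal entries positive: none. Count: 0.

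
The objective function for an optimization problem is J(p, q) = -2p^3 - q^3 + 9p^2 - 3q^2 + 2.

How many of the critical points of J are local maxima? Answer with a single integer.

1

J separates as a function of p plus a function of q, so ∇J=0 decouples.
∂J/∂p = -6p(p - 3) = 0 at p ∈ {0, 3}; ∂J/∂q = -3q(q + 2) = 0 at q ∈ {-2, 0}.
The Hessian is diagonal: diag(J_pp, J_qq). Second derivatives: J_pp(0)=18, J_pp(3)=-18; J_qq(-2)=6, J_qq(0)=-6.
Local maxima occur where both diagonal entries negative: (3, 0). Count: 1.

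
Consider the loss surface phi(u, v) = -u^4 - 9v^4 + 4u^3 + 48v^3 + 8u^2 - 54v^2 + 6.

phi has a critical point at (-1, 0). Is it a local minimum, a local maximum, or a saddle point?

The mixed partial ∂²phi/∂u∂v is 0, so the Hessian at any point is diag(phi_uu, phi_vv) = diag(4(-3u^2 + 6u + 4), 36(-3v^2 + 8v - 3)).
At (-1, 0): H = diag(-20, -108).
Both eigenvalues are negative, so H is negative definite: a local maximum.

local maximum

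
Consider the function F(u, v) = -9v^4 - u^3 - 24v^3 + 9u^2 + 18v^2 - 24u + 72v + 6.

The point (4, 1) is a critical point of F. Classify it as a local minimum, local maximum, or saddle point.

The mixed partial ∂²F/∂u∂v is 0, so the Hessian at any point is diag(F_uu, F_vv) = diag(6(-u + 3), 36(-3v^2 - 4v + 1)).
At (4, 1): H = diag(-6, -216).
Both eigenvalues are negative, so H is negative definite: a local maximum.

local maximum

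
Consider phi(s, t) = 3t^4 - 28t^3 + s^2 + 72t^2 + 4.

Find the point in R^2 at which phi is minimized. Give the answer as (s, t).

phi(s,t) separates as P(s) + Q(t) + 4, so its minimum is min P + min Q + 4.
P'(s) = 2s vanishes at s ∈ {0}; Q'(t) = 12t(t - 4)(t - 3) vanishes at t ∈ {0, 3, 4}.
Local minima of P (where P''>0): P(0)=0. Local minima of Q: Q(0)=0, Q(4)=128.
So the global minimum of phi is P(0) + Q(0) + 4 = 0 + 0 + 4 = 4, attained at (0, 0).

(0, 0)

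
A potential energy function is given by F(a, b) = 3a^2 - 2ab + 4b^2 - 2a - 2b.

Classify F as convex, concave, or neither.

convex

F is quadratic, so its Hessian is the constant matrix H = [[6, -2], [-2, 8]].
det(H) = 44, tr(H) = 14.
det(H) > 0 and tr(H) > 0, so H is positive definite everywhere: convex.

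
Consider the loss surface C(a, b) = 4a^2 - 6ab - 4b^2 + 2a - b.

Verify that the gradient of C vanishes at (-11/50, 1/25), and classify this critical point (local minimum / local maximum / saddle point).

saddle point

∇C = (8a - 6b + 2, -6a - 8b - 1); substituting (-11/50, 1/25) gives ∇C = (0, 0), so (-11/50, 1/25) is indeed a critical point.
The Hessian of C is constant: H = [[8, -6], [-6, -8]].
det(H) = 8·(-8) − (-6)² = -100.
Since det(H) < 0, H is indefinite and the critical point is a saddle point.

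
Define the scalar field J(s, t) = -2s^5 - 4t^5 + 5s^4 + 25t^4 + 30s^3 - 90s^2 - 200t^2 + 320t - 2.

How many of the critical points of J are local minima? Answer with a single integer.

J separates as a function of s plus a function of t, so ∇J=0 decouples.
∂J/∂s = -10s(s - 3)(s - 2)(s + 3) = 0 at s ∈ {-3, 0, 2, 3}; ∂J/∂t = -20(t - 4)(t - 2)(t - 1)(t + 2) = 0 at t ∈ {-2, 1, 2, 4}.
The Hessian is diagonal: diag(J_ss, J_tt). Second derivatives: J_ss(-3)=900, J_ss(0)=-180, J_ss(2)=100, J_ss(3)=-180; J_tt(-2)=1440, J_tt(1)=-180, J_tt(2)=160, J_tt(4)=-720.
Local minima occur where both diagonal entries positive: (-3, -2), (-3, 2), (2, -2), (2, 2). Count: 4.

4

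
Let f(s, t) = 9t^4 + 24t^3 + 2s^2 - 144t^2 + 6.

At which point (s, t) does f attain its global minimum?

f(s,t) separates as P(s) + Q(t) + 6, so its minimum is min P + min Q + 6.
P'(s) = 4s vanishes at s ∈ {0}; Q'(t) = 36t(t - 2)(t + 4) vanishes at t ∈ {-4, 0, 2}.
Local minima of P (where P''>0): P(0)=0. Local minima of Q: Q(-4)=-1536, Q(2)=-240.
So the global minimum of f is P(0) + Q(-4) + 6 = 0 − 1536 + 6 = -1530, attained at (0, -4).

(0, -4)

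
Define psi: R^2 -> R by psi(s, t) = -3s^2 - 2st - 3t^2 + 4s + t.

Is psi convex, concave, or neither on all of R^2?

concave

psi is quadratic, so its Hessian is the constant matrix H = [[-6, -2], [-2, -6]].
det(H) = 32, tr(H) = -12.
det(H) > 0 and tr(H) < 0, so H is negative definite everywhere: concave.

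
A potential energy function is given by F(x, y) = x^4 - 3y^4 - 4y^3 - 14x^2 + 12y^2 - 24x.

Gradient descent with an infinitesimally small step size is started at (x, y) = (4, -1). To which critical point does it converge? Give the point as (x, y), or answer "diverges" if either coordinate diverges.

(3, 0)

F is separable, so gradient descent decouples: x follows -∂F/∂x, y follows -∂F/∂y.
∂F/∂x = 4(x - 3)(x + 1)(x + 2); at x=4 this is 120, so x decreases.
∂F/∂y = -12y(y - 1)(y + 2); at y=-1 this is -24, so y increases.
x converges to its nearest critical value 3 (a local min of the x-part); y converges to 0. The iterate converges to (3, 0).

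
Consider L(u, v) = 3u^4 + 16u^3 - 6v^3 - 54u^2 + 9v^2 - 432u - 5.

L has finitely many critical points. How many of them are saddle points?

L separates as a function of u plus a function of v, so ∇L=0 decouples.
∂L/∂u = 12(u - 3)(u + 3)(u + 4) = 0 at u ∈ {-4, -3, 3}; ∂L/∂v = -18v(v - 1) = 0 at v ∈ {0, 1}.
The Hessian is diagonal: diag(L_uu, L_vv). Second derivatives: L_uu(-4)=84, L_uu(-3)=-72, L_uu(3)=504; L_vv(0)=18, L_vv(1)=-18.
Saddle points occur where the two diagonal entries have opposite signs: (-4, 1), (-3, 0), (3, 1). Count: 3.

3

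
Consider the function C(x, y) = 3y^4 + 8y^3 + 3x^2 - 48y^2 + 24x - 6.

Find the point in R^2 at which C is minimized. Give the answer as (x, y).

C(x,y) separates as P(x) + Q(y) − 6, so its minimum is min P + min Q − 6.
P'(x) = 6x + 24 vanishes at x ∈ {-4}; Q'(y) = 12y(y - 2)(y + 4) vanishes at y ∈ {-4, 0, 2}.
Local minima of P (where P''>0): P(-4)=-48. Local minima of Q: Q(-4)=-512, Q(2)=-80.
So the global minimum of C is P(-4) + Q(-4) − 6 = -48 − 512 − 6 = -566, attained at (-4, -4).

(-4, -4)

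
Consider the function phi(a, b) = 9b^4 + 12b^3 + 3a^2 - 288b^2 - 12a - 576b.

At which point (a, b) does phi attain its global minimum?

phi(a,b) separates as P(a) + Q(b), so its minimum is min P + min Q.
P'(a) = 6a - 12 vanishes at a ∈ {2}; Q'(b) = 36(b - 4)(b + 1)(b + 4) vanishes at b ∈ {-4, -1, 4}.
Local minima of P (where P''>0): P(2)=-12. Local minima of Q: Q(-4)=-768, Q(4)=-3840.
So the global minimum of phi is P(2) + Q(4) = -12 − 3840 = -3852, attained at (2, 4).

(2, 4)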